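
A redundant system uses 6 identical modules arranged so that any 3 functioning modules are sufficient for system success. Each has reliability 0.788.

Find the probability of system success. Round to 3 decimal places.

R = Σ_{i=3}^{6} C(6,i) p^i (1−p)^{6−i} with p = 0.788
C(6,3)·0.788^3·0.212^3 = 0.09324
C(6,4)·0.788^4·0.212^2 = 0.25994
C(6,5)·0.788^5·0.212^1 = 0.38647
C(6,6)·0.788^6·0.212^0 = 0.23942
Sum = 0.979

0.979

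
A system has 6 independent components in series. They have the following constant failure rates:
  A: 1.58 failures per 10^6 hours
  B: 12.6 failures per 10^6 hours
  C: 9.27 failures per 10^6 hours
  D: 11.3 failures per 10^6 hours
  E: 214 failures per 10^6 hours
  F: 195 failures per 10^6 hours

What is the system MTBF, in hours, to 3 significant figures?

2250

Series of exponential components: λ_sys = Σ λ_i
λ_sys = 0.00000158 + 0.0000126 + 0.00000927 + 0.0000113 + 0.000214 + 0.000195 = 4.4375e-04 /h
MTBF = 1 / λ_sys = 2250 h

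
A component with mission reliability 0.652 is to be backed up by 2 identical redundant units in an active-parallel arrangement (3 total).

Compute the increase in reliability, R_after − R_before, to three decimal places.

0.306

R_before = 0.652
R_after = 1 − (1 − 0.652)^3 = 0.958
ΔR = 0.958 − 0.652 = 0.306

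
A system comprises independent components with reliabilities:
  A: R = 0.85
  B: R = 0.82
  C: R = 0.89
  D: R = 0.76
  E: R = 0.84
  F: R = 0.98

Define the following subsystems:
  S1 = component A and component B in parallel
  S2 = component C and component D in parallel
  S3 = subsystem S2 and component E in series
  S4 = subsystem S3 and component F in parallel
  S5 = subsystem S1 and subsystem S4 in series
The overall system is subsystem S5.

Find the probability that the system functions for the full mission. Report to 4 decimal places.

0.9695

Parallel (A and B): 1 − (1 − 0.850000)(1 − 0.820000) = 0.973000
Parallel (C and D): 1 − (1 − 0.890000)(1 − 0.760000) = 0.973600
Series ([0.973600] and E): 0.973600 × 0.840000 = 0.817824
Parallel ([0.817824] and F): 1 − (1 − 0.817824)(1 − 0.980000) = 0.996356
Series ([0.973000] and [0.996356]): 0.973000 × 0.996356 = 0.9695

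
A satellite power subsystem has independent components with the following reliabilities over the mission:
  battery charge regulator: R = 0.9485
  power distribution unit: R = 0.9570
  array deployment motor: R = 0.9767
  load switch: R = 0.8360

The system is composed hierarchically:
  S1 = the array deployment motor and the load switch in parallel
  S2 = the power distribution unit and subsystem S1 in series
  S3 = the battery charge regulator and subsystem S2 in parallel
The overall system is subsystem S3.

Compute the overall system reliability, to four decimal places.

0.9976

Parallel (array deployment motor and load switch): 1 − (1 − 0.976700)(1 − 0.836000) = 0.996179
Series (power distribution unit and [0.996179]): 0.957000 × 0.996179 = 0.953343
Parallel (battery charge regulator and [0.953343]): 1 − (1 − 0.948500)(1 − 0.953343) = 0.9976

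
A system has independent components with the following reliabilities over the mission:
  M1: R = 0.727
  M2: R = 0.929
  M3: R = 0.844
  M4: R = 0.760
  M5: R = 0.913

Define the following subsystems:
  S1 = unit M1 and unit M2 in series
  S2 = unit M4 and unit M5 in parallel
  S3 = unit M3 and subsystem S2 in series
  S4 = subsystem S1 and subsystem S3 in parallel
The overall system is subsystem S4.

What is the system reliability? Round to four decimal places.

0.9436

Series (M1 and M2): 0.727000 × 0.929000 = 0.675383
Parallel (M4 and M5): 1 − (1 − 0.760000)(1 − 0.913000) = 0.979120
Series (M3 and [0.979120]): 0.844000 × 0.979120 = 0.826377
Parallel ([0.675383] and [0.826377]): 1 − (1 − 0.675383)(1 − 0.826377) = 0.9436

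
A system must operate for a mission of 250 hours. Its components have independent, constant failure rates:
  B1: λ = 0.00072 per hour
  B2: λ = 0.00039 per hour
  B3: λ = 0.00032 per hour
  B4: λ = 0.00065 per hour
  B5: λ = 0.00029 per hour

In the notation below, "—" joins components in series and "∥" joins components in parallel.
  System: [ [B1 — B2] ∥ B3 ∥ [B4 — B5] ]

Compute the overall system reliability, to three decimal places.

0.996

R(B1) = exp(−0.00072 × 250) = 0.83527
R(B2) = exp(−0.00039 × 250) = 0.90710
R(B3) = exp(−0.00032 × 250) = 0.92312
R(B4) = exp(−0.00065 × 250) = 0.85002
R(B5) = exp(−0.00029 × 250) = 0.93007
Series (B1 and B2): 0.83527 × 0.90710 = 0.75767
Series (B4 and B5): 0.85002 × 0.93007 = 0.79058
Parallel ([0.75767], B3, and [0.79058]): 1 − (1 − 0.75767)(1 − 0.92312)(1 − 0.79058) = 0.996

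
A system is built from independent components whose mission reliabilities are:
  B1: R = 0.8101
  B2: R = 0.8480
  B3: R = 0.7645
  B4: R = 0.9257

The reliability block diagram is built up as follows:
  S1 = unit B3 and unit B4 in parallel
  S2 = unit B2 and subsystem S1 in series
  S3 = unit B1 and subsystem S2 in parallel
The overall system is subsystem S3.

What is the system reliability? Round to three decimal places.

Parallel (B3 and B4): 1 − (1 − 0.76450)(1 − 0.92570) = 0.98250
Series (B2 and [0.98250]): 0.84800 × 0.98250 = 0.83316
Parallel (B1 and [0.83316]): 1 − (1 − 0.81010)(1 − 0.83316) = 0.968

0.968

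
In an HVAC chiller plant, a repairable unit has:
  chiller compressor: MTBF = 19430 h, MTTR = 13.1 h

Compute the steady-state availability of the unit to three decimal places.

A(chiller compressor) = MTBF/(MTBF+MTTR) = 19430/(19430+13.1) = 0.999

0.999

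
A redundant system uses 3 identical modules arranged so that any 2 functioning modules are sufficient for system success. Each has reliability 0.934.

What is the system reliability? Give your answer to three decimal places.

0.988

R = Σ_{i=2}^{3} C(3,i) p^i (1−p)^{3−i} with p = 0.934
C(3,2)·0.934^2·0.066^1 = 0.17273
C(3,3)·0.934^3·0.066^0 = 0.81478
Sum = 0.988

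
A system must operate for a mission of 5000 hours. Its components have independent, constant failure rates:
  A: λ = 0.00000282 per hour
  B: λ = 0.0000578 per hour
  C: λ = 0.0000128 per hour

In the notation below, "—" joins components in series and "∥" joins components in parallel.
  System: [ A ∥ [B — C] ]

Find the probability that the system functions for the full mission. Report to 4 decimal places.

0.9958

R(A) = exp(−0.00000282 × 5000) = 0.985999
R(B) = exp(−0.0000578 × 5000) = 0.749012
R(C) = exp(−0.0000128 × 5000) = 0.938005
Series (B and C): 0.749012 × 0.938005 = 0.702577
Parallel (A and [0.702577]): 1 − (1 − 0.985999)(1 − 0.702577) = 0.9958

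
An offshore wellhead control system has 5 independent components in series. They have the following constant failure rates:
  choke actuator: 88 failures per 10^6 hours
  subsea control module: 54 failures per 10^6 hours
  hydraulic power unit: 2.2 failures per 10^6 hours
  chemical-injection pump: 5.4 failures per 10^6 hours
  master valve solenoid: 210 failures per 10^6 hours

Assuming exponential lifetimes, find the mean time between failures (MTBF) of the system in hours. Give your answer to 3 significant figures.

2780

Series of exponential components: λ_sys = Σ λ_i
λ_sys = 0.000088 + 0.000054 + 0.0000022 + 0.0000054 + 0.00021 = 3.5960e-04 /h
MTBF = 1 / λ_sys = 2780 h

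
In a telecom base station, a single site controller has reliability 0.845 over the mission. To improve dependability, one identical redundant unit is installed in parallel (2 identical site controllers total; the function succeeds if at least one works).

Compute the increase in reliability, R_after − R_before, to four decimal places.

0.1310

R_before = 0.845
R_after = 1 − (1 − 0.845)^2 = 0.9760
ΔR = 0.9760 − 0.845 = 0.1310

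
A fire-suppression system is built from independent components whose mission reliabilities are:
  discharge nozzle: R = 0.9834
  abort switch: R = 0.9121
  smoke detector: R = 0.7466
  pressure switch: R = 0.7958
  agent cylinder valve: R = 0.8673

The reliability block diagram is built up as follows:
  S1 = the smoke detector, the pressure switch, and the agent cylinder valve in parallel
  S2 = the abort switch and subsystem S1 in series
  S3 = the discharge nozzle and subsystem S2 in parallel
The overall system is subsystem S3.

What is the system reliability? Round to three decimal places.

Parallel (smoke detector, pressure switch, and agent cylinder valve): 1 − (1 − 0.74660)(1 − 0.79580)(1 − 0.86730) = 0.99313
Series (abort switch and [0.99313]): 0.91210 × 0.99313 = 0.90583
Parallel (discharge nozzle and [0.90583]): 1 − (1 − 0.98340)(1 − 0.90583) = 0.998

0.998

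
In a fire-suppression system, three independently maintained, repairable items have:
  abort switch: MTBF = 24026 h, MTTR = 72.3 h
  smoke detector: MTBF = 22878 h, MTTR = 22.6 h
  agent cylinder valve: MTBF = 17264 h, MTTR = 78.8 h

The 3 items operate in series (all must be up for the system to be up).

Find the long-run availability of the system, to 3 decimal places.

A(abort switch) = MTBF/(MTBF+MTTR) = 24026/(24026+72.3) = 0.997000
A(smoke detector) = MTBF/(MTBF+MTTR) = 22878/(22878+22.6) = 0.999013
A(agent cylinder valve) = MTBF/(MTBF+MTTR) = 17264/(17264+78.8) = 0.995456
Series availability: 0.997000 × 0.999013 × 0.995456 = 0.991

0.991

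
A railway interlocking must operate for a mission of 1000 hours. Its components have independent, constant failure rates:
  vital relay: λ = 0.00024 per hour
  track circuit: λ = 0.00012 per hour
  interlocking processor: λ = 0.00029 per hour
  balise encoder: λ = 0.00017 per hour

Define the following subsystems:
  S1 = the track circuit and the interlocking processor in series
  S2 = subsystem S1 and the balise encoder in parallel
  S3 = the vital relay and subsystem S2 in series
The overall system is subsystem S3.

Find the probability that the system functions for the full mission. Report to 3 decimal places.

0.745

R(vital relay) = exp(−0.00024 × 1000) = 0.78663
R(track circuit) = exp(−0.00012 × 1000) = 0.88692
R(interlocking processor) = exp(−0.00029 × 1000) = 0.74826
R(balise encoder) = exp(−0.00017 × 1000) = 0.84366
Series (track circuit and interlocking processor): 0.88692 × 0.74826 = 0.66365
Parallel ([0.66365] and balise encoder): 1 − (1 − 0.66365)(1 − 0.84366) = 0.94742
Series (vital relay and [0.94742]): 0.78663 × 0.94742 = 0.745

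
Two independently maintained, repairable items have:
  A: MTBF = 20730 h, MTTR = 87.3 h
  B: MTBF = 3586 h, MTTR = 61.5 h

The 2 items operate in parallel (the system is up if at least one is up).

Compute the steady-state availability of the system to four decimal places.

0.9999

A(A) = MTBF/(MTBF+MTTR) = 20730/(20730+87.3) = 0.995806
A(B) = MTBF/(MTBF+MTTR) = 3586/(3586+61.5) = 0.983139
Parallel availability: 1 − (1 − 0.995806)(1 − 0.983139) = 0.9999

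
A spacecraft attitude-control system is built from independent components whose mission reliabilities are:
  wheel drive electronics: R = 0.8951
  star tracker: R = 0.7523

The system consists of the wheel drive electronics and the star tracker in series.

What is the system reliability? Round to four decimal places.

0.6734

Series (wheel drive electronics and star tracker): 0.895100 × 0.752300 = 0.6734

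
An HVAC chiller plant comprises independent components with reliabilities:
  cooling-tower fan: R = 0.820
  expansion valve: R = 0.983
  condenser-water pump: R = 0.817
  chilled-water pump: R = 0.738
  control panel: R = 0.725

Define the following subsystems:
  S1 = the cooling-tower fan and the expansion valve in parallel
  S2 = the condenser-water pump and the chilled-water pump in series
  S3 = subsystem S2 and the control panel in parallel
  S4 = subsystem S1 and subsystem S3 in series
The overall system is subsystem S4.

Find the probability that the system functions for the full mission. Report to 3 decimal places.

0.888

Parallel (cooling-tower fan and expansion valve): 1 − (1 − 0.82000)(1 − 0.98300) = 0.99694
Series (condenser-water pump and chilled-water pump): 0.81700 × 0.73800 = 0.60295
Parallel ([0.60295] and control panel): 1 − (1 − 0.60295)(1 − 0.72500) = 0.89081
Series ([0.99694] and [0.89081]): 0.99694 × 0.89081 = 0.888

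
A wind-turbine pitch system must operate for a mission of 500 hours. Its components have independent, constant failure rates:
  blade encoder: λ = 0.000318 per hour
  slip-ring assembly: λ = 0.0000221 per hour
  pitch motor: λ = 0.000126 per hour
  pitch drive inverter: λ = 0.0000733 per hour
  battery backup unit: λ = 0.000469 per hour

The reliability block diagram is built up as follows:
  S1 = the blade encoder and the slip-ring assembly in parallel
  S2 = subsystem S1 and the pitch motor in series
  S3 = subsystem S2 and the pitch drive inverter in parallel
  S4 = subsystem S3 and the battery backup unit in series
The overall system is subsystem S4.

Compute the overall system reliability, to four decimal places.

R(blade encoder) = exp(−0.000318 × 500) = 0.852996
R(slip-ring assembly) = exp(−0.0000221 × 500) = 0.989011
R(pitch motor) = exp(−0.000126 × 500) = 0.938943
R(pitch drive inverter) = exp(−0.0000733 × 500) = 0.964013
R(battery backup unit) = exp(−0.000469 × 500) = 0.790966
Parallel (blade encoder and slip-ring assembly): 1 − (1 − 0.852996)(1 − 0.989011) = 0.998385
Series ([0.998385] and pitch motor): 0.998385 × 0.938943 = 0.937427
Parallel ([0.937427] and pitch drive inverter): 1 − (1 − 0.937427)(1 − 0.964013) = 0.997748
Series ([0.997748] and battery backup unit): 0.997748 × 0.790966 = 0.7892

0.7892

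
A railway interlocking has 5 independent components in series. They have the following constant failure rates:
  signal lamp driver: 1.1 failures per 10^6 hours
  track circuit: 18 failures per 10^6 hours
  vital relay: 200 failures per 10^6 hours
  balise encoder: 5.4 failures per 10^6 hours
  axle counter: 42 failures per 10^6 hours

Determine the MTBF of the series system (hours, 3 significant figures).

3750

Series of exponential components: λ_sys = Σ λ_i
λ_sys = 0.0000011 + 0.000018 + 0.00020 + 0.0000054 + 0.000042 = 2.6650e-04 /h
MTBF = 1 / λ_sys = 3750 h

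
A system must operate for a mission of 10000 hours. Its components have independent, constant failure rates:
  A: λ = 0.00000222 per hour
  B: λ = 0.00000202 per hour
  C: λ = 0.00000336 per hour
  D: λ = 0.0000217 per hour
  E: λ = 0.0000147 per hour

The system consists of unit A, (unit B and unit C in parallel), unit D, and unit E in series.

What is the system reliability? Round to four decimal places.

R(A) = exp(−0.00000222 × 10000) = 0.978045
R(B) = exp(−0.00000202 × 10000) = 0.980003
R(C) = exp(−0.00000336 × 10000) = 0.966958
R(D) = exp(−0.0000217 × 10000) = 0.804930
R(E) = exp(−0.0000147 × 10000) = 0.863294
Parallel (B and C): 1 − (1 − 0.980003)(1 − 0.966958) = 0.999339
Series (A, [0.999339], D, and E): 0.978045 × 0.999339 × 0.804930 × 0.863294 = 0.6792

0.6792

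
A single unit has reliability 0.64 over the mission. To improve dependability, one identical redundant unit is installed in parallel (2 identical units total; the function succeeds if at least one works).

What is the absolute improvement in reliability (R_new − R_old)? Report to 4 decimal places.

R_before = 0.64
R_after = 1 − (1 − 0.64)^2 = 0.8704
ΔR = 0.8704 − 0.64 = 0.2304

0.2304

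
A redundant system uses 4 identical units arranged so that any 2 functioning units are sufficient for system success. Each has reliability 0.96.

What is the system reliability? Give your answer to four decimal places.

R = Σ_{i=2}^{4} C(4,i) p^i (1−p)^{4−i} with p = 0.96
C(4,2)·0.96^2·0.04^2 = 0.008847
C(4,3)·0.96^3·0.04^1 = 0.141558
C(4,4)·0.96^4·0.04^0 = 0.849347
Sum = 0.9998

0.9998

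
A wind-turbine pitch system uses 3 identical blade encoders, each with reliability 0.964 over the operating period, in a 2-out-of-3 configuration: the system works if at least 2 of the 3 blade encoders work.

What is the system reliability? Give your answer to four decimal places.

R = Σ_{i=2}^{3} C(3,i) p^i (1−p)^{3−i} with p = 0.964
C(3,2)·0.964^2·0.036^1 = 0.100364
C(3,3)·0.964^3·0.036^0 = 0.895841
Sum = 0.9962

0.9962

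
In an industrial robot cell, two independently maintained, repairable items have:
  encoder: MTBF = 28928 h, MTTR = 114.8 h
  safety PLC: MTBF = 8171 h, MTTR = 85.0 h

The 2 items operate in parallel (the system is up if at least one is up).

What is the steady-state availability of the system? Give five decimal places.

0.99996

A(encoder) = MTBF/(MTBF+MTTR) = 28928/(28928+114.8) = 0.996047
A(safety PLC) = MTBF/(MTBF+MTTR) = 8171/(8171+85.0) = 0.989704
Parallel availability: 1 − (1 − 0.996047)(1 − 0.989704) = 0.99996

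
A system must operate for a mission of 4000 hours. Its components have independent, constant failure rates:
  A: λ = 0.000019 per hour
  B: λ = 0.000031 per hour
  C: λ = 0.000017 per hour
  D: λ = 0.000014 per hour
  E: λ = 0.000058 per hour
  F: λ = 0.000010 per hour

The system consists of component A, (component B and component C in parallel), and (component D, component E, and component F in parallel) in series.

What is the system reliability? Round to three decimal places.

R(A) = exp(−0.000019 × 4000) = 0.92682
R(B) = exp(−0.000031 × 4000) = 0.88338
R(C) = exp(−0.000017 × 4000) = 0.93426
R(D) = exp(−0.000014 × 4000) = 0.94554
R(E) = exp(−0.000058 × 4000) = 0.79295
R(F) = exp(−0.000010 × 4000) = 0.96079
Parallel (B and C): 1 − (1 − 0.88338)(1 − 0.93426) = 0.99233
Parallel (D, E, and F): 1 − (1 − 0.94554)(1 − 0.79295)(1 − 0.96079) = 0.99956
Series (A, [0.99233], and [0.99956]): 0.92682 × 0.99233 × 0.99956 = 0.919

0.919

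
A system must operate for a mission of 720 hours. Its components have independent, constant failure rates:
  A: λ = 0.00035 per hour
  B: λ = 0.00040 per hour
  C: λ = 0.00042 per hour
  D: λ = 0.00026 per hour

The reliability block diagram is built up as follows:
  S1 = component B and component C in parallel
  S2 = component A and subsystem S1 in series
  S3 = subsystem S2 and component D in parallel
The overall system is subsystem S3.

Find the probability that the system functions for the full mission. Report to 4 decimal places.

0.9533

R(A) = exp(−0.00035 × 720) = 0.777245
R(B) = exp(−0.00040 × 720) = 0.749762
R(C) = exp(−0.00042 × 720) = 0.739042
R(D) = exp(−0.00026 × 720) = 0.829278
Parallel (B and C): 1 − (1 − 0.749762)(1 − 0.739042) = 0.934698
Series (A and [0.934698]): 0.777245 × 0.934698 = 0.726489
Parallel ([0.726489] and D): 1 − (1 − 0.726489)(1 − 0.829278) = 0.9533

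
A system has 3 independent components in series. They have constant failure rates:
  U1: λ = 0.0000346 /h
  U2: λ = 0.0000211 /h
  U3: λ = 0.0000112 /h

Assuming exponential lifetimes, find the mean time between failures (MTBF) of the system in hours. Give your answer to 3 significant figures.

Series of exponential components: λ_sys = Σ λ_i
λ_sys = 0.0000346 + 0.0000211 + 0.0000112 = 6.6900e-05 /h
MTBF = 1 / λ_sys = 14900 h

14900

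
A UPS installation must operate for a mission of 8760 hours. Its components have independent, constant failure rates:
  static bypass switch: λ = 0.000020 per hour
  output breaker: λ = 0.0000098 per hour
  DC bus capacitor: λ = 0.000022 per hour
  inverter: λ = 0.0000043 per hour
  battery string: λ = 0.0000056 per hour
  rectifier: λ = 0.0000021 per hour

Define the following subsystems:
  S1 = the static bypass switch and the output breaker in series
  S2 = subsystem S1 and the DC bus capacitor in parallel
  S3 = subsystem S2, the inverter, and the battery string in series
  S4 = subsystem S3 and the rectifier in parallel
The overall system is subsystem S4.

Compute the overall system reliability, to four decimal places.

R(static bypass switch) = exp(−0.000020 × 8760) = 0.839289
R(output breaker) = exp(−0.0000098 × 8760) = 0.917734
R(DC bus capacitor) = exp(−0.000022 × 8760) = 0.824713
R(inverter) = exp(−0.0000043 × 8760) = 0.963033
R(battery string) = exp(−0.0000056 × 8760) = 0.952128
R(rectifier) = exp(−0.0000021 × 8760) = 0.981772
Series (static bypass switch and output breaker): 0.839289 × 0.917734 = 0.770244
Parallel ([0.770244] and DC bus capacitor): 1 − (1 − 0.770244)(1 − 0.824713) = 0.959727
Series ([0.959727], inverter, and battery string): 0.959727 × 0.963033 × 0.952128 = 0.880003
Parallel ([0.880003] and rectifier): 1 − (1 − 0.880003)(1 − 0.981772) = 0.9978

0.9978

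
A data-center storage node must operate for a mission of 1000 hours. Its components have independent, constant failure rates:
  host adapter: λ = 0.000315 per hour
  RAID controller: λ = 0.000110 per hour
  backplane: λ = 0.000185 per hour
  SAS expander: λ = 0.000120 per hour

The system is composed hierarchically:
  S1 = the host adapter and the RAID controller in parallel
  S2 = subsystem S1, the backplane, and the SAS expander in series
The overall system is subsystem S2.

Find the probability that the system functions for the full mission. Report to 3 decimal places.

0.716

R(host adapter) = exp(−0.000315 × 1000) = 0.72979
R(RAID controller) = exp(−0.000110 × 1000) = 0.89583
R(backplane) = exp(−0.000185 × 1000) = 0.83110
R(SAS expander) = exp(−0.000120 × 1000) = 0.88692
Parallel (host adapter and RAID controller): 1 − (1 − 0.72979)(1 − 0.89583) = 0.97185
Series ([0.97185], backplane, and SAS expander): 0.97185 × 0.83110 × 0.88692 = 0.716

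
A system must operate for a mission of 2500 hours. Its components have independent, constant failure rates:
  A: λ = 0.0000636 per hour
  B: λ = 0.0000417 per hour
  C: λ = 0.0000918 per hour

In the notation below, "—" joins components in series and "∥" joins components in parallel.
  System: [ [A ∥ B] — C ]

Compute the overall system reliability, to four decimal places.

0.7834

R(A) = exp(−0.0000636 × 2500) = 0.852996
R(B) = exp(−0.0000417 × 2500) = 0.901000
R(C) = exp(−0.0000918 × 2500) = 0.794931
Parallel (A and B): 1 − (1 − 0.852996)(1 − 0.901000) = 0.985447
Series ([0.985447] and C): 0.985447 × 0.794931 = 0.7834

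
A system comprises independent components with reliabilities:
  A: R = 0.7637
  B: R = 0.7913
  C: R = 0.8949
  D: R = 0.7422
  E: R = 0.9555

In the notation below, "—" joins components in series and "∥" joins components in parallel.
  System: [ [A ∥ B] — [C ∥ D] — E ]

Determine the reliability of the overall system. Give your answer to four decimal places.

Parallel (A and B): 1 − (1 − 0.763700)(1 − 0.791300) = 0.950684
Parallel (C and D): 1 − (1 − 0.894900)(1 − 0.742200) = 0.972905
Series ([0.950684], [0.972905], and E): 0.950684 × 0.972905 × 0.955500 = 0.8838

0.8838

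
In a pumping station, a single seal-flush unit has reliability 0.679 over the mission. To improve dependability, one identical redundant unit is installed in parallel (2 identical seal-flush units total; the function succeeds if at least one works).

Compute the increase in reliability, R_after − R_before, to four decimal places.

0.2180

R_before = 0.679
R_after = 1 − (1 − 0.679)^2 = 0.8970
ΔR = 0.8970 − 0.679 = 0.2180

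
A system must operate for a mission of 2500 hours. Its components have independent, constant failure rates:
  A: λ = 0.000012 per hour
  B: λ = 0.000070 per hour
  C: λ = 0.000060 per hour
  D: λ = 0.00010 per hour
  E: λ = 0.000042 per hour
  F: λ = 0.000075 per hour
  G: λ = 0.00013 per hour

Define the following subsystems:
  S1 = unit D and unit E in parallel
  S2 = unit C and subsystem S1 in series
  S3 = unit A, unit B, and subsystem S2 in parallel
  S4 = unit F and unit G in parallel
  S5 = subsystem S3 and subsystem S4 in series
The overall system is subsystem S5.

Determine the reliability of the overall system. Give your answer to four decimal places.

0.9518

R(A) = exp(−0.000012 × 2500) = 0.970446
R(B) = exp(−0.000070 × 2500) = 0.839457
R(C) = exp(−0.000060 × 2500) = 0.860708
R(D) = exp(−0.00010 × 2500) = 0.778801
R(E) = exp(−0.000042 × 2500) = 0.900325
R(F) = exp(−0.000075 × 2500) = 0.829029
R(G) = exp(−0.00013 × 2500) = 0.722527
Parallel (D and E): 1 − (1 − 0.778801)(1 − 0.900325) = 0.977952
Series (C and [0.977952]): 0.860708 × 0.977952 = 0.841731
Parallel (A, B, and [0.841731]): 1 − (1 − 0.970446)(1 − 0.839457)(1 − 0.841731) = 0.999249
Parallel (F and G): 1 − (1 − 0.829029)(1 − 0.722527) = 0.952560
Series ([0.999249] and [0.952560]): 0.999249 × 0.952560 = 0.9518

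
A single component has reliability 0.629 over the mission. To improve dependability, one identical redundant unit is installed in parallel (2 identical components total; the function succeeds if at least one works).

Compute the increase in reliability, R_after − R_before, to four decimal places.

R_before = 0.629
R_after = 1 − (1 − 0.629)^2 = 0.8624
ΔR = 0.8624 − 0.629 = 0.2334

0.2334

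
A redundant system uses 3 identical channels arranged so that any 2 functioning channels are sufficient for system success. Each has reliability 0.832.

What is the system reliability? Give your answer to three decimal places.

0.925

R = Σ_{i=2}^{3} C(3,i) p^i (1−p)^{3−i} with p = 0.832
C(3,2)·0.832^2·0.168^1 = 0.34888
C(3,3)·0.832^3·0.168^0 = 0.57593
Sum = 0.925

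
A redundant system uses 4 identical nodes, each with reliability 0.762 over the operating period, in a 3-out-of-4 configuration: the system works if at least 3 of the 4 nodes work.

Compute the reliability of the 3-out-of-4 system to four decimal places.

R = Σ_{i=3}^{4} C(4,i) p^i (1−p)^{4−i} with p = 0.762
C(4,3)·0.762^3·0.238^1 = 0.421213
C(4,4)·0.762^4·0.238^0 = 0.337147
Sum = 0.7584

0.7584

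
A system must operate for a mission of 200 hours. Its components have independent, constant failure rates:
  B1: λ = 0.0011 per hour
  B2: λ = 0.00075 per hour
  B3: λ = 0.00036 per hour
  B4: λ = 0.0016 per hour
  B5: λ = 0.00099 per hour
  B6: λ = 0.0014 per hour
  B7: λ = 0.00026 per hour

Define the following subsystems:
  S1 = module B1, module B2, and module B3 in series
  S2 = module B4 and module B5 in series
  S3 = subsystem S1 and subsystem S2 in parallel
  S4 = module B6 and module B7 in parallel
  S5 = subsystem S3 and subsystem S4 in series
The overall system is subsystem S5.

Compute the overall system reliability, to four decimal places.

R(B1) = exp(−0.0011 × 200) = 0.802519
R(B2) = exp(−0.00075 × 200) = 0.860708
R(B3) = exp(−0.00036 × 200) = 0.930531
R(B4) = exp(−0.0016 × 200) = 0.726149
R(B5) = exp(−0.00099 × 200) = 0.820370
R(B6) = exp(−0.0014 × 200) = 0.755784
R(B7) = exp(−0.00026 × 200) = 0.949329
Series (B1, B2, and B3): 0.802519 × 0.860708 × 0.930531 = 0.642750
Series (B4 and B5): 0.726149 × 0.820370 = 0.595711
Parallel ([0.642750] and [0.595711]): 1 − (1 − 0.642750)(1 − 0.595711) = 0.855568
Parallel (B6 and B7): 1 − (1 − 0.755784)(1 − 0.949329) = 0.987625
Series ([0.855568] and [0.987625]): 0.855568 × 0.987625 = 0.8450

0.8450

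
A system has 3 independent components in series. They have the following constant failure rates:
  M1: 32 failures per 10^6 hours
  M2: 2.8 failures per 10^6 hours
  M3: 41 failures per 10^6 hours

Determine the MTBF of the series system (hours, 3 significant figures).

Series of exponential components: λ_sys = Σ λ_i
λ_sys = 0.000032 + 0.0000028 + 0.000041 = 7.5800e-05 /h
MTBF = 1 / λ_sys = 13200 h

13200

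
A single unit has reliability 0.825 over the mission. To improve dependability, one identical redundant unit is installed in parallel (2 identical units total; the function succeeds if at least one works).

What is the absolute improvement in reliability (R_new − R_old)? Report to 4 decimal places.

0.1444

R_before = 0.825
R_after = 1 − (1 − 0.825)^2 = 0.9694
ΔR = 0.9694 − 0.825 = 0.1444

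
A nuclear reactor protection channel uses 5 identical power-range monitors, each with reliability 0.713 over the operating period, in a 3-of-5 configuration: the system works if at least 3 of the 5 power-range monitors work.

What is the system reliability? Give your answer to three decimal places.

R = Σ_{i=3}^{5} C(5,i) p^i (1−p)^{5−i} with p = 0.713
C(5,3)·0.713^3·0.287^2 = 0.29856
C(5,4)·0.713^4·0.287^1 = 0.37086
C(5,5)·0.713^5·0.287^0 = 0.18427
Sum = 0.854

0.854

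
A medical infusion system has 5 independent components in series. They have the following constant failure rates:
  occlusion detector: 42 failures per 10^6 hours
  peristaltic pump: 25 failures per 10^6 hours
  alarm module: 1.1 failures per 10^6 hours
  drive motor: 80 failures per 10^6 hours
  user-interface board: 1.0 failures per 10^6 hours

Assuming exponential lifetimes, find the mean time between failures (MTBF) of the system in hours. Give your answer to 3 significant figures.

Series of exponential components: λ_sys = Σ λ_i
λ_sys = 0.000042 + 0.000025 + 0.0000011 + 0.000080 + 0.0000010 = 1.4910e-04 /h
MTBF = 1 / λ_sys = 6710 h

6710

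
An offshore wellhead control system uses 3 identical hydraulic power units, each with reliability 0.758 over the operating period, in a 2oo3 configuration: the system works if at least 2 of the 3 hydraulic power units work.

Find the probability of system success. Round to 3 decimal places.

R = Σ_{i=2}^{3} C(3,i) p^i (1−p)^{3−i} with p = 0.758
C(3,2)·0.758^2·0.242^1 = 0.41713
C(3,3)·0.758^3·0.242^0 = 0.43552
Sum = 0.853

0.853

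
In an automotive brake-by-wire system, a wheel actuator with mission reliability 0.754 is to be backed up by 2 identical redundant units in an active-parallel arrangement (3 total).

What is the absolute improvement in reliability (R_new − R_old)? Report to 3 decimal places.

R_before = 0.754
R_after = 1 − (1 − 0.754)^3 = 0.985
ΔR = 0.985 − 0.754 = 0.231

0.231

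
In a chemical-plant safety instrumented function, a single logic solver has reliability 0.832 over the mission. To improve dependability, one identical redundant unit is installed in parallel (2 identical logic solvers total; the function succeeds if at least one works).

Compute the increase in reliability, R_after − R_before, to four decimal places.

0.1398

R_before = 0.832
R_after = 1 − (1 − 0.832)^2 = 0.9718
ΔR = 0.9718 − 0.832 = 0.1398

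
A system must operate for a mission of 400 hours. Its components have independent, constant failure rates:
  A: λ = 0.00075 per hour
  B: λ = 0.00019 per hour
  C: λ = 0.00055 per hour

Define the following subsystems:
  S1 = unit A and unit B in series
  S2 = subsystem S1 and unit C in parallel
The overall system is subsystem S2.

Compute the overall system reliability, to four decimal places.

0.9381

R(A) = exp(−0.00075 × 400) = 0.740818
R(B) = exp(−0.00019 × 400) = 0.926816
R(C) = exp(−0.00055 × 400) = 0.802519
Series (A and B): 0.740818 × 0.926816 = 0.686602
Parallel ([0.686602] and C): 1 − (1 − 0.686602)(1 − 0.802519) = 0.9381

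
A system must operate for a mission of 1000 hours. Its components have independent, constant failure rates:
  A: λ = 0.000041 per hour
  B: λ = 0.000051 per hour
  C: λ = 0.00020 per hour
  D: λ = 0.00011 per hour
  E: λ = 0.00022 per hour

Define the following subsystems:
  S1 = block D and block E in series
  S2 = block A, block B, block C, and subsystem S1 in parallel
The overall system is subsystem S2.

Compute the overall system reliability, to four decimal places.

0.9999

R(A) = exp(−0.000041 × 1000) = 0.959829
R(B) = exp(−0.000051 × 1000) = 0.950279
R(C) = exp(−0.00020 × 1000) = 0.818731
R(D) = exp(−0.00011 × 1000) = 0.895834
R(E) = exp(−0.00022 × 1000) = 0.802519
Series (D and E): 0.895834 × 0.802519 = 0.718924
Parallel (A, B, C, and [0.718924]): 1 − (1 − 0.959829)(1 − 0.950279)(1 − 0.818731)(1 − 0.718924) = 0.9999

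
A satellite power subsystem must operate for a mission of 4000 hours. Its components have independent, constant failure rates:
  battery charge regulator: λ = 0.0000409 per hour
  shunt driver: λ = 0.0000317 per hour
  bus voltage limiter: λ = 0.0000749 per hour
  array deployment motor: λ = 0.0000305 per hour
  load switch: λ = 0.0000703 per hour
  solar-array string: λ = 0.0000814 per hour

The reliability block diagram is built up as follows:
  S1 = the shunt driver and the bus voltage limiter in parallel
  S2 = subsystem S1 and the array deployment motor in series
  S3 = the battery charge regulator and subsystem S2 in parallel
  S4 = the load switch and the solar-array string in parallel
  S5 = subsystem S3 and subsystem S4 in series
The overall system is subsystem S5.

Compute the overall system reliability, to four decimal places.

0.9119

R(battery charge regulator) = exp(−0.0000409 × 4000) = 0.849082
R(shunt driver) = exp(−0.0000317 × 4000) = 0.880910
R(bus voltage limiter) = exp(−0.0000749 × 4000) = 0.741115
R(array deployment motor) = exp(−0.0000305 × 4000) = 0.885148
R(load switch) = exp(−0.0000703 × 4000) = 0.754877
R(solar-array string) = exp(−0.0000814 × 4000) = 0.722094
Parallel (shunt driver and bus voltage limiter): 1 − (1 − 0.880910)(1 − 0.741115) = 0.969169
Series ([0.969169] and array deployment motor): 0.969169 × 0.885148 = 0.857858
Parallel (battery charge regulator and [0.857858]): 1 − (1 − 0.849082)(1 − 0.857858) = 0.978548
Parallel (load switch and solar-array string): 1 − (1 − 0.754877)(1 − 0.722094) = 0.931879
Series ([0.978548] and [0.931879]): 0.978548 × 0.931879 = 0.9119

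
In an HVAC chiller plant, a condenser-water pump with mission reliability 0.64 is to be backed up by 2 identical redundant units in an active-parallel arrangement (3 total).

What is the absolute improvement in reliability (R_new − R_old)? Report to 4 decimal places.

R_before = 0.64
R_after = 1 − (1 − 0.64)^3 = 0.9533
ΔR = 0.9533 − 0.64 = 0.3133

0.3133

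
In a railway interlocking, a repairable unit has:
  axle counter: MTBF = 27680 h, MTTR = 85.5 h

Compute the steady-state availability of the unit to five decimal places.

0.99692

A(axle counter) = MTBF/(MTBF+MTTR) = 27680/(27680+85.5) = 0.99692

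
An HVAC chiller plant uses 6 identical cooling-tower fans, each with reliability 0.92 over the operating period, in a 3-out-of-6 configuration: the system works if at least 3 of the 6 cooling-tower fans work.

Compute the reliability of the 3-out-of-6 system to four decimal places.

0.9995

R = Σ_{i=3}^{6} C(6,i) p^i (1−p)^{6−i} with p = 0.92
C(6,3)·0.92^3·0.08^3 = 0.007974
C(6,4)·0.92^4·0.08^2 = 0.068774
C(6,5)·0.92^5·0.08^1 = 0.316359
C(6,6)·0.92^6·0.08^0 = 0.606355
Sum = 0.9995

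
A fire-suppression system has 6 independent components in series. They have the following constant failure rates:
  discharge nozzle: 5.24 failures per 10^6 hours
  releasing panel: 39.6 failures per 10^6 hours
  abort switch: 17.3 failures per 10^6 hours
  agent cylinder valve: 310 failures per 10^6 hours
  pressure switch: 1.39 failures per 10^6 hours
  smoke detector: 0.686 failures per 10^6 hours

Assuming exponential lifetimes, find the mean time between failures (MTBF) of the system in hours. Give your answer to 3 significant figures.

2670

Series of exponential components: λ_sys = Σ λ_i
λ_sys = 0.00000524 + 0.0000396 + 0.0000173 + 0.000310 + 0.00000139 + 0.000000686 = 3.7422e-04 /h
MTBF = 1 / λ_sys = 2670 h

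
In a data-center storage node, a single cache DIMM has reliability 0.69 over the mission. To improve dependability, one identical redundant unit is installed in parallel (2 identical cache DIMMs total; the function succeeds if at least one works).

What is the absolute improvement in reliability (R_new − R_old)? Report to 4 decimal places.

0.2139

R_before = 0.69
R_after = 1 − (1 − 0.69)^2 = 0.9039
ΔR = 0.9039 − 0.69 = 0.2139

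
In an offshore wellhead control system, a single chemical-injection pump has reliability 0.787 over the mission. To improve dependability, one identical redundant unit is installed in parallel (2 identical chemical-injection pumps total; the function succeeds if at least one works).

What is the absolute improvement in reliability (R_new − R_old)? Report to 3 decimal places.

0.168

R_before = 0.787
R_after = 1 − (1 − 0.787)^2 = 0.955
ΔR = 0.955 − 0.787 = 0.168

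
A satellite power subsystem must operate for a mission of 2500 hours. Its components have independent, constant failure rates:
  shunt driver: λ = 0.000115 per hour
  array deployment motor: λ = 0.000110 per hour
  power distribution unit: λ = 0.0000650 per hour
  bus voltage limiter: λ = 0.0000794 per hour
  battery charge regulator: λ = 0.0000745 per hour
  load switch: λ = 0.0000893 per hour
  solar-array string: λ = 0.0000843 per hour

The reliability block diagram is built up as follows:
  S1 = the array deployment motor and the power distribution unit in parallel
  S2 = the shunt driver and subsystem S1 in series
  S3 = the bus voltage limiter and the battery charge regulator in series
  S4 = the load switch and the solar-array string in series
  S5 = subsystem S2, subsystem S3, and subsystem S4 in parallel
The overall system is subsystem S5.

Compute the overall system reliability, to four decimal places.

R(shunt driver) = exp(−0.000115 × 2500) = 0.750137
R(array deployment motor) = exp(−0.000110 × 2500) = 0.759572
R(power distribution unit) = exp(−0.0000650 × 2500) = 0.850016
R(bus voltage limiter) = exp(−0.0000794 × 2500) = 0.819960
R(battery charge regulator) = exp(−0.0000745 × 2500) = 0.830066
R(load switch) = exp(−0.0000893 × 2500) = 0.799915
R(solar-array string) = exp(−0.0000843 × 2500) = 0.809977
Parallel (array deployment motor and power distribution unit): 1 − (1 − 0.759572)(1 − 0.850016) = 0.963940
Series (shunt driver and [0.963940]): 0.750137 × 0.963940 = 0.723087
Series (bus voltage limiter and battery charge regulator): 0.819960 × 0.830066 = 0.680621
Series (load switch and solar-array string): 0.799915 × 0.809977 = 0.647913
Parallel ([0.723087], [0.680621], and [0.647913]): 1 − (1 − 0.723087)(1 − 0.680621)(1 − 0.647913) = 0.9689

0.9689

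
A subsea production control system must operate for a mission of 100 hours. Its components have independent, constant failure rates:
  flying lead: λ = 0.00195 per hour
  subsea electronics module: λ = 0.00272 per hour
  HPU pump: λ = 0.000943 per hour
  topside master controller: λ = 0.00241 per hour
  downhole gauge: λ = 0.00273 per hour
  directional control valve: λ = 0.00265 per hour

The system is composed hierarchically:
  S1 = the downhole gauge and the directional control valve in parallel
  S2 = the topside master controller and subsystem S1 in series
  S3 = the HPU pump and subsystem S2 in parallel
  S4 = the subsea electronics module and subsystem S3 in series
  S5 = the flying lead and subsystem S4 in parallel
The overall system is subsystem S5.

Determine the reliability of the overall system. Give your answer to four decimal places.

R(flying lead) = exp(−0.00195 × 100) = 0.822835
R(subsea electronics module) = exp(−0.00272 × 100) = 0.761854
R(HPU pump) = exp(−0.000943 × 100) = 0.910010
R(topside master controller) = exp(−0.00241 × 100) = 0.785842
R(downhole gauge) = exp(−0.00273 × 100) = 0.761093
R(directional control valve) = exp(−0.00265 × 100) = 0.767206
Parallel (downhole gauge and directional control valve): 1 − (1 − 0.761093)(1 − 0.767206) = 0.944384
Series (topside master controller and [0.944384]): 0.785842 × 0.944384 = 0.742137
Parallel (HPU pump and [0.742137]): 1 − (1 − 0.910010)(1 − 0.742137) = 0.976795
Series (subsea electronics module and [0.976795]): 0.761854 × 0.976795 = 0.744175
Parallel (flying lead and [0.744175]): 1 − (1 − 0.822835)(1 − 0.744175) = 0.9547

0.9547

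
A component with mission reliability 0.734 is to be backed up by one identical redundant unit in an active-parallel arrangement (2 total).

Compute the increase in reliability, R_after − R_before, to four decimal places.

R_before = 0.734
R_after = 1 − (1 − 0.734)^2 = 0.9292
ΔR = 0.9292 − 0.734 = 0.1952

0.1952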